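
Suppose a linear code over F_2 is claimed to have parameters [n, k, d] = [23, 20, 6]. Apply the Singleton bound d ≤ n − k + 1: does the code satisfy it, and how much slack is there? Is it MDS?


Singleton RHS = n − k + 1 = 4, slack = -2, bound violated (no such code; not MDS).

Singleton bound: d ≤ n − k + 1.
Here n = 23, k = 20, so n − k + 1 = 4.
Given d = 6, check d ≤ 4: NO.
Slack = (n − k + 1) − d = -2.
The slack is negative: d = 6 exceeds n − k + 1 = 4 by 2, so the Singleton bound is violated and no linear [23, 20, 6]_2 code can exist. In particular it is not MDS (MDS requires d = n − k + 1 exactly).
Description: the claimed parameters are [23, 20, 6]_2; such a code would be impossible (violates the Singleton bound).


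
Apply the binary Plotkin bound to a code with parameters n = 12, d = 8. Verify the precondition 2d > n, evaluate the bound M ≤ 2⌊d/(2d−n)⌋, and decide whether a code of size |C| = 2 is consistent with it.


Plotkin bound M ≤ 4; given |C| = 2 ≤ bound (satisfied).

Check applicability: 2d = 16, n = 12.
2d − n = 4 > 0, so Plotkin applies.
Compute d/(2d−n) = 8/4 ≈ 2.0000.
⌊d/(2d−n)⌋ = 2.
Plotkin bound: M ≤ 2·2 = 4.
Given |C| = 2, check: satisfied.
This |C| is below the Plotkin bound.


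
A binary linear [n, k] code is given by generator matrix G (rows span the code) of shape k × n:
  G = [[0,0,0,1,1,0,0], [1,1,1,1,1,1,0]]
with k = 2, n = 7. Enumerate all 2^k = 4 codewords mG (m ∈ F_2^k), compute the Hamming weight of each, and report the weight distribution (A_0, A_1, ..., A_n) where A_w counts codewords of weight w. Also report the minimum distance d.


Weight distribution: A_0 = 1, A_2 = 1, A_4 = 1, A_6 = 1. Minimum distance d = 2.

Enumerate all 2^2 = 4 messages m ∈ F_2^2.
For each, compute codeword c = mG in F_2^7, then tally its weight.
  m = 00 → c = 0000000, weight = 0.
  m = 10 → c = 0001100, weight = 2.
  m = 01 → c = 1111110, weight = 6.
  m = 11 → c = 1110010, weight = 4.
Tally weights:
  weight 0: 1 codewords.
  weight 2: 1 codewords.
  weight 4: 1 codewords.
  weight 6: 1 codewords.
Minimum distance d = smallest w > 0 with A_w > 0 = 2.
Sanity: Σ A_w = 4 = 2^2 = 4 ✓.


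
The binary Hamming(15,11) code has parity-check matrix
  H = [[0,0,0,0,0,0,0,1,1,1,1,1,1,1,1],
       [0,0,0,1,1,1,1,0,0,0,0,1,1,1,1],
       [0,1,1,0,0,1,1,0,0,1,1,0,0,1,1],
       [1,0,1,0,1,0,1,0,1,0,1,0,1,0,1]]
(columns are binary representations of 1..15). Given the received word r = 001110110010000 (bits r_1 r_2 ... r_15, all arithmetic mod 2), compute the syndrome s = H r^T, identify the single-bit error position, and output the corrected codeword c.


s = (0, 1, 1, 0)^T, error position = 6, corrected codeword c = 001111110010000

Compute s = H r^T mod 2 one row at a time:
  s_1 = 1 + 0 + 0 + 1 + 0 + 0 + 0 + 0 = 2 ≡ 0 (mod 2).
  s_2 = 1 + 1 + 0 + 1 + 0 + 0 + 0 + 0 = 3 ≡ 1 (mod 2).
  s_3 = 0 + 1 + 0 + 1 + 0 + 1 + 0 + 0 = 3 ≡ 1 (mod 2).
  s_4 = 0 + 1 + 1 + 1 + 0 + 1 + 0 + 0 = 4 ≡ 0 (mod 2).
s = (0, 1, 1, 0)^T — this equals column 6 of H (binary 0110), so error is at position 6.
Correct: flip bit 6 of r = 001110110010000 to get c = 001111110010000.


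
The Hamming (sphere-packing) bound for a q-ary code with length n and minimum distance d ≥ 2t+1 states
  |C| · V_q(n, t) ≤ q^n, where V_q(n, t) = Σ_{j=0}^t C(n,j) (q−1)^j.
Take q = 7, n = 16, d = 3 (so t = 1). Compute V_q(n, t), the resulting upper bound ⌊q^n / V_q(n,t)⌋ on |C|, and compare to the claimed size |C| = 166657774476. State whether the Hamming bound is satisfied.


V_q(n, t) = 97, q^n = 33232930569601, Hamming bound = 342607531645, |C| = 166657774476 ≤ bound (satisfied).

Step 1: Compute V_q(n, t) = Σ_{j=0}^1 C(n, j) (q−1)^j.
  j = 0: C(16,0)·(6)^0 = 1·1 = 1.
  j = 1: C(16,1)·(6)^1 = 16·6 = 96.
  V_q(n, t) = 1 + 96 = 97.
Step 2: q^n = 7^16 = 33232930569601.
Step 3: Hamming bound ⌊q^n / V_q(n,t)⌋ = ⌊33232930569601/97⌋ = 342607531645.
Step 4: Compare |C| = 166657774476 to 342607531645: satisfied.
The claimed |C| lies below the Hamming bound.


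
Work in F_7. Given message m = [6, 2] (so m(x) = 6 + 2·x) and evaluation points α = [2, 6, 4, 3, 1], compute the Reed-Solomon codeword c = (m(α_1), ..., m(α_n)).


c = [3, 4, 0, 5, 1]

Message polynomial: m(x) = 6 + 2·x (mod 7).
For each evaluation point α_i, compute m(α_i) mod 7:
  α_1 = 2: Horner steps 2 → 3, so m(2) = 3.
  α_2 = 6: Horner steps 2 → 4, so m(6) = 4.
  α_3 = 4: Horner steps 2 → 0, so m(4) = 0.
  α_4 = 3: Horner steps 2 → 5, so m(3) = 5.
  α_5 = 1: Horner steps 2 → 1, so m(1) = 1.
Codeword c = [3, 4, 0, 5, 1] ∈ F_7^5.


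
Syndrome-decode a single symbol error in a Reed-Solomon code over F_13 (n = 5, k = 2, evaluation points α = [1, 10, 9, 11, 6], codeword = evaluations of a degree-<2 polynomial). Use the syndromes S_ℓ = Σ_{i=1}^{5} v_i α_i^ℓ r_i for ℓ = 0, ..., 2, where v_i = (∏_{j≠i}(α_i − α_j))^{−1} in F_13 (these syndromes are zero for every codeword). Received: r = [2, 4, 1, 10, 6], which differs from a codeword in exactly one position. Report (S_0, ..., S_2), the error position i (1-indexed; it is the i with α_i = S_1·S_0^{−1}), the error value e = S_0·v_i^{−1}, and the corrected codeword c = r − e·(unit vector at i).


S = (9, 3, 1), error at position 3, error magnitude e = 3, c = [2, 4, 11, 10, 6].

Step 1: column multipliers v_i = (∏_{j≠i}(α_i − α_j))^{−1} mod 13.
  i = 1 (α = 1): (1−10)(1−9)(1−11)(1−6) = (−9)·(−8)·(−10)·(−5) = 3600 ≡ 12, so v_1 = 12^{−1} = 12 (mod 13).
  i = 2 (α = 10): (10−1)(10−9)(10−11)(10−6) = 9·1·(−1)·4 = −36 ≡ 3, so v_2 = 3^{−1} = 9 (mod 13).
  i = 3 (α = 9): (9−1)(9−10)(9−11)(9−6) = 8·(−1)·(−2)·3 = 48 ≡ 9, so v_3 = 9^{−1} = 3 (mod 13).
  i = 4 (α = 11): (11−1)(11−10)(11−9)(11−6) = 10·1·2·5 = 100 ≡ 9, so v_4 = 9^{−1} = 3 (mod 13).
  i = 5 (α = 6): (6−1)(6−10)(6−9)(6−11) = 5·(−4)·(−3)·(−5) = −300 ≡ 12, so v_5 = 12^{−1} = 12 (mod 13).
  v = [12, 9, 3, 3, 12].
Step 2: syndromes of r = [2, 4, 1, 10, 6] (all sums mod 13).
  S_0 = Σ v_i r_i = 12·2 + 9·4 + 3·1 + 3·10 + 12·6 = 165 ≡ 9.
  S_1 = Σ v_i α_i r_i = 12·1·2 + 9·10·4 + 3·9·1 + 3·11·10 + 12·6·6 = 1173 ≡ 3.
  α_i^2 mod 13 = [1, 9, 3, 4, 10].
  S_2 = Σ v_i α_i^2 r_i = 12·1·2 + 9·9·4 + 3·3·1 + 3·4·10 + 12·10·6 = 1197 ≡ 1.
  S = (9, 3, 1) ≠ 0, so r is not a codeword (an error is present).
Step 3: locate the error. For a single error e at position i, S_ℓ = v_i·e·α_i^ℓ, so α_err = S_1/S_0.
  S_0^{−1} = 9^{−1} = 3 (mod 13), so α_err = 3·3 = 9 ≡ 9 = α_3. Error position i = 3.
  Consistency check: S_2/S_1 = 1·9 = 9 ≡ 9 = α_err ✓ (single-error assumption holds).
Step 4: error magnitude e = S_0/v_3 = S_0·∏_{j≠3}(α_3 − α_j) = 9·9 = 81 ≡ 3 (mod 13).
Step 5: correct position 3: c_3 = r_3 − e = 1 − 3 ≡ 11 (mod 13). Hence c = [2, 4, 11, 10, 6].
  Check: interpolating c through the α_i gives m(x) = 9 + 6·x (degree < 2) with m(α_i) = c_i for every i, so c is indeed a codeword.


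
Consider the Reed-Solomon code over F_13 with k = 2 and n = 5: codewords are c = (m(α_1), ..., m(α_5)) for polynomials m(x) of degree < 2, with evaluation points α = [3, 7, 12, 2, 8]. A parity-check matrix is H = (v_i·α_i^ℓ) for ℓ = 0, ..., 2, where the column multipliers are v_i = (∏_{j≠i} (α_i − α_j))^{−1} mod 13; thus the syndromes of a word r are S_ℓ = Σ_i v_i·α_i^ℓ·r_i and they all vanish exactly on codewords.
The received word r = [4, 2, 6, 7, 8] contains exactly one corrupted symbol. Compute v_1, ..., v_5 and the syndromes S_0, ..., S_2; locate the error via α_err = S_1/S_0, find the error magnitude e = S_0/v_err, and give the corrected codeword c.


S = (9, 5, 10), error at position 4, error magnitude e = 9, c = [4, 2, 6, 11, 8].

Step 1: column multipliers v_i = (∏_{j≠i}(α_i − α_j))^{−1} mod 13.
  i = 1 (α = 3): (3−7)(3−12)(3−2)(3−8) = (−4)·(−9)·1·(−5) = −180 ≡ 2, so v_1 = 2^{−1} = 7 (mod 13).
  i = 2 (α = 7): (7−3)(7−12)(7−2)(7−8) = 4·(−5)·5·(−1) = 100 ≡ 9, so v_2 = 9^{−1} = 3 (mod 13).
  i = 3 (α = 12): (12−3)(12−7)(12−2)(12−8) = 9·5·10·4 = 1800 ≡ 6, so v_3 = 6^{−1} = 11 (mod 13).
  i = 4 (α = 2): (2−3)(2−7)(2−12)(2−8) = (−1)·(−5)·(−10)·(−6) = 300 ≡ 1, so v_4 = 1^{−1} = 1 (mod 13).
  i = 5 (α = 8): (8−3)(8−7)(8−12)(8−2) = 5·1·(−4)·6 = −120 ≡ 10, so v_5 = 10^{−1} = 4 (mod 13).
  v = [7, 3, 11, 1, 4].
Step 2: syndromes of r = [4, 2, 6, 7, 8] (all sums mod 13).
  S_0 = Σ v_i r_i = 7·4 + 3·2 + 11·6 + 1·7 + 4·8 = 139 ≡ 9.
  S_1 = Σ v_i α_i r_i = 7·3·4 + 3·7·2 + 11·12·6 + 1·2·7 + 4·8·8 = 1188 ≡ 5.
  α_i^2 mod 13 = [9, 10, 1, 4, 12].
  S_2 = Σ v_i α_i^2 r_i = 7·9·4 + 3·10·2 + 11·1·6 + 1·4·7 + 4·12·8 = 790 ≡ 10.
  S = (9, 5, 10) ≠ 0, so r is not a codeword (an error is present).
Step 3: locate the error. For a single error e at position i, S_ℓ = v_i·e·α_i^ℓ, so α_err = S_1/S_0.
  S_0^{−1} = 9^{−1} = 3 (mod 13), so α_err = 5·3 = 15 ≡ 2 = α_4. Error position i = 4.
  Consistency check: S_2/S_1 = 10·8 = 80 ≡ 2 = α_err ✓ (single-error assumption holds).
Step 4: error magnitude e = S_0/v_4 = S_0·∏_{j≠4}(α_4 − α_j) = 9·1 = 9 ≡ 9 (mod 13).
Step 5: correct position 4: c_4 = r_4 − e = 7 − 9 ≡ 11 (mod 13). Hence c = [4, 2, 6, 11, 8].
  Check: interpolating c through the α_i gives m(x) = 12 + 6·x (degree < 2) with m(α_i) = c_i for every i, so c is indeed a codeword.


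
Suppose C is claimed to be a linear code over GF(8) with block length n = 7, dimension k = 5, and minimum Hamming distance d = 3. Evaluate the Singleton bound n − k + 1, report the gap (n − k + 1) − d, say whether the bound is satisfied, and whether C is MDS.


Singleton RHS = n − k + 1 = 3, slack = 0, bound satisfied, MDS.

Singleton bound: d ≤ n − k + 1.
Here n = 7, k = 5, so n − k + 1 = 3.
Given d = 3, check d ≤ 3: YES.
Slack = (n − k + 1) − d = 0.
The code is MDS (slack = 0).
Description: the claimed parameters are [7, 5, 3]_8; such a code would be MDS (meets Singleton bound).


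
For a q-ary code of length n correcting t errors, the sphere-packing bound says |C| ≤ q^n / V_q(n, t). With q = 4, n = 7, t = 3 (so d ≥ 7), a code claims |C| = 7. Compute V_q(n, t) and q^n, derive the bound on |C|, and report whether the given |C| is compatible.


V_q(n, t) = 1156, q^n = 16384, Hamming bound = 14, |C| = 7 ≤ bound (satisfied).

Step 1: Compute V_q(n, t) = Σ_{j=0}^3 C(n, j) (q−1)^j.
  j = 0: C(7,0)·(3)^0 = 1·1 = 1.
  j = 1: C(7,1)·(3)^1 = 7·3 = 21.
  j = 2: C(7,2)·(3)^2 = 21·9 = 189.
  j = 3: C(7,3)·(3)^3 = 35·27 = 945.
  V_q(n, t) = 1 + 21 + 189 + 945 = 1156.
Step 2: q^n = 4^7 = 16384.
Step 3: Hamming bound ⌊q^n / V_q(n,t)⌋ = ⌊16384/1156⌋ = 14.
Step 4: Compare |C| = 7 to 14: satisfied.
The claimed |C| lies below the Hamming bound.


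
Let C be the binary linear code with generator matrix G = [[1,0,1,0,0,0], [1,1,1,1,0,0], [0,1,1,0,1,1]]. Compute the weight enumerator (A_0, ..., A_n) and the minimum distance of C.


Weight distribution: A_0 = 1, A_2 = 2, A_4 = 5. Minimum distance d = 2.

Enumerate all 2^3 = 8 messages m ∈ F_2^3.
For each, compute codeword c = mG in F_2^6, then tally its weight.
  m = 000 → c = 000000, weight = 0.
  m = 100 → c = 101000, weight = 2.
  m = 010 → c = 111100, weight = 4.
  m = 110 → c = 010100, weight = 2.
  m = 001 → c = 011011, weight = 4.
  m = 101 → c = 110011, weight = 4.
  m = 011 → c = 100111, weight = 4.
  m = 111 → c = 001111, weight = 4.
Tally weights:
  weight 0: 1 codewords.
  weight 2: 2 codewords.
  weight 4: 5 codewords.
Minimum distance d = smallest w > 0 with A_w > 0 = 2.
Sanity: Σ A_w = 8 = 2^3 = 8 ✓.


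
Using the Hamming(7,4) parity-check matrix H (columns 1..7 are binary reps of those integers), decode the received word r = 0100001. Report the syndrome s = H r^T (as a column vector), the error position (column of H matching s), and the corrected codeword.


s = (1, 0, 1)^T, error position = 5, corrected codeword c = 0100101

Compute s = H r^T mod 2 one row at a time:
  s_1 = 0 + 0 + 0 + 1 = 1 ≡ 1 (mod 2).
  s_2 = 1 + 0 + 0 + 1 = 2 ≡ 0 (mod 2).
  s_3 = 0 + 0 + 0 + 1 = 1 ≡ 1 (mod 2).
s = (1, 0, 1)^T — this equals column 5 of H (binary 101), so error is at position 5.
Correct: flip bit 5 of r = 0100001 to get c = 0100101.


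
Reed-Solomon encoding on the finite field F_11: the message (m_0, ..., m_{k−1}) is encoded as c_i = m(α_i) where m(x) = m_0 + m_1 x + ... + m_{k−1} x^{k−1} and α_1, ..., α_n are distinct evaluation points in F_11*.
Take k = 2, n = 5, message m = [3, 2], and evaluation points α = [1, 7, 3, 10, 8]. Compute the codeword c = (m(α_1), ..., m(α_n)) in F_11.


c = [5, 6, 9, 1, 8]

Message polynomial: m(x) = 3 + 2·x (mod 11).
For each evaluation point α_i, compute m(α_i) mod 11:
  α_1 = 1: Horner steps 2 → 5, so m(1) = 5.
  α_2 = 7: Horner steps 2 → 6, so m(7) = 6.
  α_3 = 3: Horner steps 2 → 9, so m(3) = 9.
  α_4 = 10: Horner steps 2 → 1, so m(10) = 1.
  α_5 = 8: Horner steps 2 → 8, so m(8) = 8.
Codeword c = [5, 6, 9, 1, 8] ∈ F_11^5.


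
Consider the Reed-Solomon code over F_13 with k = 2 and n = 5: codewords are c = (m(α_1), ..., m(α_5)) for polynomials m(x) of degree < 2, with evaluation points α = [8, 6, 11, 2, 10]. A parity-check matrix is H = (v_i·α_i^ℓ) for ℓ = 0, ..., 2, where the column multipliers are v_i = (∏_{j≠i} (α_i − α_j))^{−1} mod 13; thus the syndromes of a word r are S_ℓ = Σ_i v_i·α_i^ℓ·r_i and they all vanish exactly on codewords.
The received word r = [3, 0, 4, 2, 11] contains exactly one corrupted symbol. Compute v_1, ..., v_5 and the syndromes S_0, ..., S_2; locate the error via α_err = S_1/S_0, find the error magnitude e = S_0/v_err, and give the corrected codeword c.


S = (8, 12, 5), error at position 1, error magnitude e = 4, c = [12, 0, 4, 2, 11].

Step 1: column multipliers v_i = (∏_{j≠i}(α_i − α_j))^{−1} mod 13.
  i = 1 (α = 8): (8−6)(8−11)(8−2)(8−10) = 2·(−3)·6·(−2) = 72 ≡ 7, so v_1 = 7^{−1} = 2 (mod 13).
  i = 2 (α = 6): (6−8)(6−11)(6−2)(6−10) = (−2)·(−5)·4·(−4) = −160 ≡ 9, so v_2 = 9^{−1} = 3 (mod 13).
  i = 3 (α = 11): (11−8)(11−6)(11−2)(11−10) = 3·5·9·1 = 135 ≡ 5, so v_3 = 5^{−1} = 8 (mod 13).
  i = 4 (α = 2): (2−8)(2−6)(2−11)(2−10) = (−6)·(−4)·(−9)·(−8) = 1728 ≡ 12, so v_4 = 12^{−1} = 12 (mod 13).
  i = 5 (α = 10): (10−8)(10−6)(10−11)(10−2) = 2·4·(−1)·8 = −64 ≡ 1, so v_5 = 1^{−1} = 1 (mod 13).
  v = [2, 3, 8, 12, 1].
Step 2: syndromes of r = [3, 0, 4, 2, 11] (all sums mod 13).
  S_0 = Σ v_i r_i = 2·3 + 3·0 + 8·4 + 12·2 + 1·11 = 73 ≡ 8.
  S_1 = Σ v_i α_i r_i = 2·8·3 + 3·6·0 + 8·11·4 + 12·2·2 + 1·10·11 = 558 ≡ 12.
  α_i^2 mod 13 = [12, 10, 4, 4, 9].
  S_2 = Σ v_i α_i^2 r_i = 2·12·3 + 3·10·0 + 8·4·4 + 12·4·2 + 1·9·11 = 395 ≡ 5.
  S = (8, 12, 5) ≠ 0, so r is not a codeword (an error is present).
Step 3: locate the error. For a single error e at position i, S_ℓ = v_i·e·α_i^ℓ, so α_err = S_1/S_0.
  S_0^{−1} = 8^{−1} = 5 (mod 13), so α_err = 12·5 = 60 ≡ 8 = α_1. Error position i = 1.
  Consistency check: S_2/S_1 = 5·12 = 60 ≡ 8 = α_err ✓ (single-error assumption holds).
Step 4: error magnitude e = S_0/v_1 = S_0·∏_{j≠1}(α_1 − α_j) = 8·7 = 56 ≡ 4 (mod 13).
Step 5: correct position 1: c_1 = r_1 − e = 3 − 4 ≡ 12 (mod 13). Hence c = [12, 0, 4, 2, 11].
  Check: interpolating c through the α_i gives m(x) = 3 + 6·x (degree < 2) with m(α_i) = c_i for every i, so c is indeed a codeword.


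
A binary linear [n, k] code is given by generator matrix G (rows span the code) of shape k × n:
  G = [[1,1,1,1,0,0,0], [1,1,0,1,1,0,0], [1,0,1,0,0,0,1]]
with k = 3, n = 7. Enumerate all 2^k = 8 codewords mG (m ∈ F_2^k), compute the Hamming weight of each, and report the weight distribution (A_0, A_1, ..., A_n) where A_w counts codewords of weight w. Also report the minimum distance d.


Weight distribution: A_0 = 1, A_2 = 1, A_3 = 3, A_4 = 2, A_5 = 1. Minimum distance d = 2.

Enumerate all 2^3 = 8 messages m ∈ F_2^3.
For each, compute codeword c = mG in F_2^7, then tally its weight.
  m = 000 → c = 0000000, weight = 0.
  m = 100 → c = 1111000, weight = 4.
  m = 010 → c = 1101100, weight = 4.
  m = 110 → c = 0010100, weight = 2.
  m = 001 → c = 1010001, weight = 3.
  m = 101 → c = 0101001, weight = 3.
  m = 011 → c = 0111101, weight = 5.
  m = 111 → c = 1000101, weight = 3.
Tally weights:
  weight 0: 1 codewords.
  weight 2: 1 codewords.
  weight 3: 3 codewords.
  weight 4: 2 codewords.
  weight 5: 1 codewords.
Minimum distance d = smallest w > 0 with A_w > 0 = 2.
Sanity: Σ A_w = 8 = 2^3 = 8 ✓.


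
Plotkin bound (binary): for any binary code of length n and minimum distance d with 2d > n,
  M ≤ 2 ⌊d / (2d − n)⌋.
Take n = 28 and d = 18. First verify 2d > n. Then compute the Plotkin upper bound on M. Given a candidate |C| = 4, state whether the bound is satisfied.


Plotkin bound M ≤ 4; given |C| = 4 ≤ bound (satisfied).

Check applicability: 2d = 36, n = 28.
2d − n = 8 > 0, so Plotkin applies.
Compute d/(2d−n) = 18/8 ≈ 2.2500.
⌊d/(2d−n)⌋ = 2.
Plotkin bound: M ≤ 2·2 = 4.
Given |C| = 4, check: satisfied.
This |C| is at the Plotkin bound.


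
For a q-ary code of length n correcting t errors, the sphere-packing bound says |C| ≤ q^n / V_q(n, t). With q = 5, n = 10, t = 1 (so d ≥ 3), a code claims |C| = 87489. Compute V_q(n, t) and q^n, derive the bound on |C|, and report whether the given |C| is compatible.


V_q(n, t) = 41, q^n = 9765625, Hamming bound = 238185, |C| = 87489 ≤ bound (satisfied).

Step 1: Compute V_q(n, t) = Σ_{j=0}^1 C(n, j) (q−1)^j.
  j = 0: C(10,0)·(4)^0 = 1·1 = 1.
  j = 1: C(10,1)·(4)^1 = 10·4 = 40.
  V_q(n, t) = 1 + 40 = 41.
Step 2: q^n = 5^10 = 9765625.
Step 3: Hamming bound ⌊q^n / V_q(n,t)⌋ = ⌊9765625/41⌋ = 238185.
Step 4: Compare |C| = 87489 to 238185: satisfied.
The claimed |C| lies below the Hamming bound.


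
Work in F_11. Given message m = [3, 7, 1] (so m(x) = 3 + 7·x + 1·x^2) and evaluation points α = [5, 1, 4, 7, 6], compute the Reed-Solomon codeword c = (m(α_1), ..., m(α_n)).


c = [8, 0, 3, 2, 4]

Message polynomial: m(x) = 3 + 7·x + 1·x^2 (mod 11).
For each evaluation point α_i, compute m(α_i) mod 11:
  α_1 = 5: Horner steps 1 → 1 → 8, so m(5) = 8.
  α_2 = 1: Horner steps 1 → 8 → 0, so m(1) = 0.
  α_3 = 4: Horner steps 1 → 0 → 3, so m(4) = 3.
  α_4 = 7: Horner steps 1 → 3 → 2, so m(7) = 2.
  α_5 = 6: Horner steps 1 → 2 → 4, so m(6) = 4.
Codeword c = [8, 0, 3, 2, 4] ∈ F_11^5.


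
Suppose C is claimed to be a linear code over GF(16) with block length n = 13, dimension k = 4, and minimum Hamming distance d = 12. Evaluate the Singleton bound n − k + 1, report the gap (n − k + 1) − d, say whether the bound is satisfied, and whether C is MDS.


Singleton RHS = n − k + 1 = 10, slack = -2, bound violated (no such code; not MDS).

Singleton bound: d ≤ n − k + 1.
Here n = 13, k = 4, so n − k + 1 = 10.
Given d = 12, check d ≤ 10: NO.
Slack = (n − k + 1) − d = -2.
The slack is negative: d = 12 exceeds n − k + 1 = 10 by 2, so the Singleton bound is violated and no linear [13, 4, 12]_16 code can exist. In particular it is not MDS (MDS requires d = n − k + 1 exactly).
Description: the claimed parameters are [13, 4, 12]_16; such a code would be impossible (violates the Singleton bound).


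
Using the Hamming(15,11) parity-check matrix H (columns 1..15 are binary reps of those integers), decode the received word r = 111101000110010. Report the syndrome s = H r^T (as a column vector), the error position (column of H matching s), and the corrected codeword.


s = (1, 1, 0, 1)^T, error position = 13, corrected codeword c = 111101000110110

Compute s = H r^T mod 2 one row at a time:
  s_1 = 0 + 0 + 1 + 1 + 0 + 0 + 1 + 0 = 3 ≡ 1 (mod 2).
  s_2 = 1 + 0 + 1 + 0 + 0 + 0 + 1 + 0 = 3 ≡ 1 (mod 2).
  s_3 = 1 + 1 + 1 + 0 + 1 + 1 + 1 + 0 = 6 ≡ 0 (mod 2).
  s_4 = 1 + 1 + 0 + 0 + 0 + 1 + 0 + 0 = 3 ≡ 1 (mod 2).
s = (1, 1, 0, 1)^T — this equals column 13 of H (binary 1101), so error is at position 13.
Correct: flip bit 13 of r = 111101000110010 to get c = 111101000110110.


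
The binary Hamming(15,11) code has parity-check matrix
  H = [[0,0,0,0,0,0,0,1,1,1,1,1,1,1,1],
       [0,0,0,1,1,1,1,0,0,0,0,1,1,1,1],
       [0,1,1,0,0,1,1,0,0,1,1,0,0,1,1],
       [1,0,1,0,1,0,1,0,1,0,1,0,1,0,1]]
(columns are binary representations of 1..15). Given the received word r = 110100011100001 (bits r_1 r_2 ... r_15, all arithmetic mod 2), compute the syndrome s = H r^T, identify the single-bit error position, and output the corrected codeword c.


s = (0, 0, 1, 1)^T, error position = 3, corrected codeword c = 111100011100001

Compute s = H r^T mod 2 one row at a time:
  s_1 = 1 + 1 + 1 + 0 + 0 + 0 + 0 + 1 = 4 ≡ 0 (mod 2).
  s_2 = 1 + 0 + 0 + 0 + 0 + 0 + 0 + 1 = 2 ≡ 0 (mod 2).
  s_3 = 1 + 0 + 0 + 0 + 1 + 0 + 0 + 1 = 3 ≡ 1 (mod 2).
  s_4 = 1 + 0 + 0 + 0 + 1 + 0 + 0 + 1 = 3 ≡ 1 (mod 2).
s = (0, 0, 1, 1)^T — this equals column 3 of H (binary 0011), so error is at position 3.
Correct: flip bit 3 of r = 110100011100001 to get c = 111100011100001.


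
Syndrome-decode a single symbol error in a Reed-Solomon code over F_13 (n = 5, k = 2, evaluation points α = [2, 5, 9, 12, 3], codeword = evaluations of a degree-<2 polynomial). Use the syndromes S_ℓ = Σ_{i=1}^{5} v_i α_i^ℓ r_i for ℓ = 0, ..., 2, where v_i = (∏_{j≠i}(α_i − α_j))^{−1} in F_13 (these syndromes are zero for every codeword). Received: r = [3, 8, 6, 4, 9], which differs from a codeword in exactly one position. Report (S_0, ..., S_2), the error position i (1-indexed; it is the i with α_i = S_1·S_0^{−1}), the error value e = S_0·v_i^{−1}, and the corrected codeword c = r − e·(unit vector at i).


S = (9, 4, 9), error at position 4, error magnitude e = 6, c = [3, 8, 6, 11, 9].

Step 1: column multipliers v_i = (∏_{j≠i}(α_i − α_j))^{−1} mod 13.
  i = 1 (α = 2): (2−5)(2−9)(2−12)(2−3) = (−3)·(−7)·(−10)·(−1) = 210 ≡ 2, so v_1 = 2^{−1} = 7 (mod 13).
  i = 2 (α = 5): (5−2)(5−9)(5−12)(5−3) = 3·(−4)·(−7)·2 = 168 ≡ 12, so v_2 = 12^{−1} = 12 (mod 13).
  i = 3 (α = 9): (9−2)(9−5)(9−12)(9−3) = 7·4·(−3)·6 = −504 ≡ 3, so v_3 = 3^{−1} = 9 (mod 13).
  i = 4 (α = 12): (12−2)(12−5)(12−9)(12−3) = 10·7·3·9 = 1890 ≡ 5, so v_4 = 5^{−1} = 8 (mod 13).
  i = 5 (α = 3): (3−2)(3−5)(3−9)(3−12) = 1·(−2)·(−6)·(−9) = −108 ≡ 9, so v_5 = 9^{−1} = 3 (mod 13).
  v = [7, 12, 9, 8, 3].
Step 2: syndromes of r = [3, 8, 6, 4, 9] (all sums mod 13).
  S_0 = Σ v_i r_i = 7·3 + 12·8 + 9·6 + 8·4 + 3·9 = 230 ≡ 9.
  S_1 = Σ v_i α_i r_i = 7·2·3 + 12·5·8 + 9·9·6 + 8·12·4 + 3·3·9 = 1473 ≡ 4.
  α_i^2 mod 13 = [4, 12, 3, 1, 9].
  S_2 = Σ v_i α_i^2 r_i = 7·4·3 + 12·12·8 + 9·3·6 + 8·1·4 + 3·9·9 = 1673 ≡ 9.
  S = (9, 4, 9) ≠ 0, so r is not a codeword (an error is present).
Step 3: locate the error. For a single error e at position i, S_ℓ = v_i·e·α_i^ℓ, so α_err = S_1/S_0.
  S_0^{−1} = 9^{−1} = 3 (mod 13), so α_err = 4·3 = 12 ≡ 12 = α_4. Error position i = 4.
  Consistency check: S_2/S_1 = 9·10 = 90 ≡ 12 = α_err ✓ (single-error assumption holds).
Step 4: error magnitude e = S_0/v_4 = S_0·∏_{j≠4}(α_4 − α_j) = 9·5 = 45 ≡ 6 (mod 13).
Step 5: correct position 4: c_4 = r_4 − e = 4 − 6 ≡ 11 (mod 13). Hence c = [3, 8, 6, 11, 9].
  Check: interpolating c through the α_i gives m(x) = 4 + 6·x (degree < 2) with m(α_i) = c_i for every i, so c is indeed a codeword.


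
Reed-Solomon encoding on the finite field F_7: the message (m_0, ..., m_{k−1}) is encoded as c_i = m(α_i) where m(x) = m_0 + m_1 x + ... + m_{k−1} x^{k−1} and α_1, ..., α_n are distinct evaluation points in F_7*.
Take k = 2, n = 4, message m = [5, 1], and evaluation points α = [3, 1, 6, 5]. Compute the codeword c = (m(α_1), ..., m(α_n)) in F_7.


c = [1, 6, 4, 3]

Message polynomial: m(x) = 5 + 1·x (mod 7).
For each evaluation point α_i, compute m(α_i) mod 7:
  α_1 = 3: Horner steps 1 → 1, so m(3) = 1.
  α_2 = 1: Horner steps 1 → 6, so m(1) = 6.
  α_3 = 6: Horner steps 1 → 4, so m(6) = 4.
  α_4 = 5: Horner steps 1 → 3, so m(5) = 3.
Codeword c = [1, 6, 4, 3] ∈ F_7^4.


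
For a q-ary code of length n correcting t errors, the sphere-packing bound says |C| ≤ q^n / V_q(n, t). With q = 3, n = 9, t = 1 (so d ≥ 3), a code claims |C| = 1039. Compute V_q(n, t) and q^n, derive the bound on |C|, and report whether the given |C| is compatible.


V_q(n, t) = 19, q^n = 19683, Hamming bound = 1035, |C| = 1039 > bound (violated).

Step 1: Compute V_q(n, t) = Σ_{j=0}^1 C(n, j) (q−1)^j.
  j = 0: C(9,0)·(2)^0 = 1·1 = 1.
  j = 1: C(9,1)·(2)^1 = 9·2 = 18.
  V_q(n, t) = 1 + 18 = 19.
Step 2: q^n = 3^9 = 19683.
Step 3: Hamming bound ⌊q^n / V_q(n,t)⌋ = ⌊19683/19⌋ = 1035.
Step 4: Compare |C| = 1039 to 1035: violated.
The claimed |C| lies above the Hamming bound, so no 3-ary code of length 9 with d ≥ 3 can have 1039 codewords.


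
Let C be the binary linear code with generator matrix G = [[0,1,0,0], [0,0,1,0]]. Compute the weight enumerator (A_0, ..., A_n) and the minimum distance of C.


Weight distribution: A_0 = 1, A_1 = 2, A_2 = 1. Minimum distance d = 1.

Enumerate all 2^2 = 4 messages m ∈ F_2^2.
For each, compute codeword c = mG in F_2^4, then tally its weight.
  m = 00 → c = 0000, weight = 0.
  m = 10 → c = 0100, weight = 1.
  m = 01 → c = 0010, weight = 1.
  m = 11 → c = 0110, weight = 2.
Tally weights:
  weight 0: 1 codewords.
  weight 1: 2 codewords.
  weight 2: 1 codewords.
Minimum distance d = smallest w > 0 with A_w > 0 = 1.
Sanity: Σ A_w = 4 = 2^2 = 4 ✓.


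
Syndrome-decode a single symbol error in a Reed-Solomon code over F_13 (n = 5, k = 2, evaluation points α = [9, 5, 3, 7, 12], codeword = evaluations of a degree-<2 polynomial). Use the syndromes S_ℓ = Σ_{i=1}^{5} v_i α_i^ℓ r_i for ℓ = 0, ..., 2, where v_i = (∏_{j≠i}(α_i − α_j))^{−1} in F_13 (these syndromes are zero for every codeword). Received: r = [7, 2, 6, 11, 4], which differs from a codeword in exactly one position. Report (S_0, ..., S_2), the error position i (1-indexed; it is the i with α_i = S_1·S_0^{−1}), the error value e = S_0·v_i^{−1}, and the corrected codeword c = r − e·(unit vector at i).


S = (9, 4, 9), error at position 5, error magnitude e = 3, c = [7, 2, 6, 11, 1].

Step 1: column multipliers v_i = (∏_{j≠i}(α_i − α_j))^{−1} mod 13.
  i = 1 (α = 9): (9−5)(9−3)(9−7)(9−12) = 4·6·2·(−3) = −144 ≡ 12, so v_1 = 12^{−1} = 12 (mod 13).
  i = 2 (α = 5): (5−9)(5−3)(5−7)(5−12) = (−4)·2·(−2)·(−7) = −112 ≡ 5, so v_2 = 5^{−1} = 8 (mod 13).
  i = 3 (α = 3): (3−9)(3−5)(3−7)(3−12) = (−6)·(−2)·(−4)·(−9) = 432 ≡ 3, so v_3 = 3^{−1} = 9 (mod 13).
  i = 4 (α = 7): (7−9)(7−5)(7−3)(7−12) = (−2)·2·4·(−5) = 80 ≡ 2, so v_4 = 2^{−1} = 7 (mod 13).
  i = 5 (α = 12): (12−9)(12−5)(12−3)(12−7) = 3·7·9·5 = 945 ≡ 9, so v_5 = 9^{−1} = 3 (mod 13).
  v = [12, 8, 9, 7, 3].
Step 2: syndromes of r = [7, 2, 6, 11, 4] (all sums mod 13).
  S_0 = Σ v_i r_i = 12·7 + 8·2 + 9·6 + 7·11 + 3·4 = 243 ≡ 9.
  S_1 = Σ v_i α_i r_i = 12·9·7 + 8·5·2 + 9·3·6 + 7·7·11 + 3·12·4 = 1681 ≡ 4.
  α_i^2 mod 13 = [3, 12, 9, 10, 1].
  S_2 = Σ v_i α_i^2 r_i = 12·3·7 + 8·12·2 + 9·9·6 + 7·10·11 + 3·1·4 = 1712 ≡ 9.
  S = (9, 4, 9) ≠ 0, so r is not a codeword (an error is present).
Step 3: locate the error. For a single error e at position i, S_ℓ = v_i·e·α_i^ℓ, so α_err = S_1/S_0.
  S_0^{−1} = 9^{−1} = 3 (mod 13), so α_err = 4·3 = 12 ≡ 12 = α_5. Error position i = 5.
  Consistency check: S_2/S_1 = 9·10 = 90 ≡ 12 = α_err ✓ (single-error assumption holds).
Step 4: error magnitude e = S_0/v_5 = S_0·∏_{j≠5}(α_5 − α_j) = 9·9 = 81 ≡ 3 (mod 13).
Step 5: correct position 5: c_5 = r_5 − e = 4 − 3 ≡ 1 (mod 13). Hence c = [7, 2, 6, 11, 1].
  Check: interpolating c through the α_i gives m(x) = 12 + 11·x (degree < 2) with m(α_i) = c_i for every i, so c is indeed a codeword.


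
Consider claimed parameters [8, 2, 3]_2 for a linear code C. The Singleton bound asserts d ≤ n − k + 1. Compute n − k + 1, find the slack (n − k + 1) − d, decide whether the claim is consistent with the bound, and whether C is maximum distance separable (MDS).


Singleton RHS = n − k + 1 = 7, slack = 4, bound satisfied, not MDS.

Singleton bound: d ≤ n − k + 1.
Here n = 8, k = 2, so n − k + 1 = 7.
Given d = 3, check d ≤ 7: YES.
Slack = (n − k + 1) − d = 4.
The code is NOT MDS (slack = 4 > 0).
Description: the claimed parameters are [8, 2, 3]_2; such a code would be non-MDS.


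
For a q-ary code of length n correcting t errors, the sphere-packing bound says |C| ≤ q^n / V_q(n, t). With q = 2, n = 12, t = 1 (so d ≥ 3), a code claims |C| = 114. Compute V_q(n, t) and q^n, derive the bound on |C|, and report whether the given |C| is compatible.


V_q(n, t) = 13, q^n = 4096, Hamming bound = 315, |C| = 114 ≤ bound (satisfied).

Step 1: Compute V_q(n, t) = Σ_{j=0}^1 C(n, j) (q−1)^j.
  j = 0: C(12,0)·(1)^0 = 1·1 = 1.
  j = 1: C(12,1)·(1)^1 = 12·1 = 12.
  V_q(n, t) = 1 + 12 = 13.
Step 2: q^n = 2^12 = 4096.
Step 3: Hamming bound ⌊q^n / V_q(n,t)⌋ = ⌊4096/13⌋ = 315.
Step 4: Compare |C| = 114 to 315: satisfied.
The claimed |C| lies below the Hamming bound.


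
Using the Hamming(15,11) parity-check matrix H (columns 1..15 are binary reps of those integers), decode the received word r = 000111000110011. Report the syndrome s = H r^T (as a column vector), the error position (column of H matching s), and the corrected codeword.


s = (0, 1, 1, 1)^T, error position = 7, corrected codeword c = 000111100110011

Compute s = H r^T mod 2 one row at a time:
  s_1 = 0 + 0 + 1 + 1 + 0 + 0 + 1 + 1 = 4 ≡ 0 (mod 2).
  s_2 = 1 + 1 + 1 + 0 + 0 + 0 + 1 + 1 = 5 ≡ 1 (mod 2).
  s_3 = 0 + 0 + 1 + 0 + 1 + 1 + 1 + 1 = 5 ≡ 1 (mod 2).
  s_4 = 0 + 0 + 1 + 0 + 0 + 1 + 0 + 1 = 3 ≡ 1 (mod 2).
s = (0, 1, 1, 1)^T — this equals column 7 of H (binary 0111), so error is at position 7.
Correct: flip bit 7 of r = 000111000110011 to get c = 000111100110011.


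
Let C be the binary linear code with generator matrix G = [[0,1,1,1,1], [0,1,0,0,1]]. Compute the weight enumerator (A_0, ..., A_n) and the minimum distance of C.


Weight distribution: A_0 = 1, A_2 = 2, A_4 = 1. Minimum distance d = 2.

Enumerate all 2^2 = 4 messages m ∈ F_2^2.
For each, compute codeword c = mG in F_2^5, then tally its weight.
  m = 00 → c = 00000, weight = 0.
  m = 10 → c = 01111, weight = 4.
  m = 01 → c = 01001, weight = 2.
  m = 11 → c = 00110, weight = 2.
Tally weights:
  weight 0: 1 codewords.
  weight 2: 2 codewords.
  weight 4: 1 codewords.
Minimum distance d = smallest w > 0 with A_w > 0 = 2.
Sanity: Σ A_w = 4 = 2^2 = 4 ✓.


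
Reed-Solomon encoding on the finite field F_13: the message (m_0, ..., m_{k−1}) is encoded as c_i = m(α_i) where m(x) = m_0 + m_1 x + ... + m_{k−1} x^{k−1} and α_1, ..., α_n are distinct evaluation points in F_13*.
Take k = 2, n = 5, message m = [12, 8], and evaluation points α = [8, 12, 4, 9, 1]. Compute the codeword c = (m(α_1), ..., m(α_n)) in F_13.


c = [11, 4, 5, 6, 7]

Message polynomial: m(x) = 12 + 8·x (mod 13).
For each evaluation point α_i, compute m(α_i) mod 13:
  α_1 = 8: Horner steps 8 → 11, so m(8) = 11.
  α_2 = 12: Horner steps 8 → 4, so m(12) = 4.
  α_3 = 4: Horner steps 8 → 5, so m(4) = 5.
  α_4 = 9: Horner steps 8 → 6, so m(9) = 6.
  α_5 = 1: Horner steps 8 → 7, so m(1) = 7.
Codeword c = [11, 4, 5, 6, 7] ∈ F_13^5.


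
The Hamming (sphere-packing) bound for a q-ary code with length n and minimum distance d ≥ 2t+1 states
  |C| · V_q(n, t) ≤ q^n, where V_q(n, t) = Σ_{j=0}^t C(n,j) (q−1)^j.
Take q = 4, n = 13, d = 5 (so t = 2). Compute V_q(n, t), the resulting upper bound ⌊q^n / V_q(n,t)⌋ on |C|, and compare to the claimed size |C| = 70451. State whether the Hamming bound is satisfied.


V_q(n, t) = 742, q^n = 67108864, Hamming bound = 90443, |C| = 70451 ≤ bound (satisfied).

Step 1: Compute V_q(n, t) = Σ_{j=0}^2 C(n, j) (q−1)^j.
  j = 0: C(13,0)·(3)^0 = 1·1 = 1.
  j = 1: C(13,1)·(3)^1 = 13·3 = 39.
  j = 2: C(13,2)·(3)^2 = 78·9 = 702.
  V_q(n, t) = 1 + 39 + 702 = 742.
Step 2: q^n = 4^13 = 67108864.
Step 3: Hamming bound ⌊q^n / V_q(n,t)⌋ = ⌊67108864/742⌋ = 90443.
Step 4: Compare |C| = 70451 to 90443: satisfied.
The claimed |C| lies below the Hamming bound.


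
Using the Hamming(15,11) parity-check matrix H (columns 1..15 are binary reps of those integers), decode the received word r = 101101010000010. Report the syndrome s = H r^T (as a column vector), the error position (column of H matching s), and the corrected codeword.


s = (0, 1, 1, 0)^T, error position = 6, corrected codeword c = 101100010000010

Compute s = H r^T mod 2 one row at a time:
  s_1 = 1 + 0 + 0 + 0 + 0 + 0 + 1 + 0 = 2 ≡ 0 (mod 2).
  s_2 = 1 + 0 + 1 + 0 + 0 + 0 + 1 + 0 = 3 ≡ 1 (mod 2).
  s_3 = 0 + 1 + 1 + 0 + 0 + 0 + 1 + 0 = 3 ≡ 1 (mod 2).
  s_4 = 1 + 1 + 0 + 0 + 0 + 0 + 0 + 0 = 2 ≡ 0 (mod 2).
s = (0, 1, 1, 0)^T — this equals column 6 of H (binary 0110), so error is at position 6.
Correct: flip bit 6 of r = 101101010000010 to get c = 101100010000010.


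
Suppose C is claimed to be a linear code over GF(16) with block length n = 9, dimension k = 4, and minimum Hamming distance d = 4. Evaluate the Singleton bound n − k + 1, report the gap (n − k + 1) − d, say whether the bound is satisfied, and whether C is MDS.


Singleton RHS = n − k + 1 = 6, slack = 2, bound satisfied, not MDS.

Singleton bound: d ≤ n − k + 1.
Here n = 9, k = 4, so n − k + 1 = 6.
Given d = 4, check d ≤ 6: YES.
Slack = (n − k + 1) − d = 2.
The code is NOT MDS (slack = 2 > 0).
Description: the claimed parameters are [9, 4, 4]_16; such a code would be non-MDS.


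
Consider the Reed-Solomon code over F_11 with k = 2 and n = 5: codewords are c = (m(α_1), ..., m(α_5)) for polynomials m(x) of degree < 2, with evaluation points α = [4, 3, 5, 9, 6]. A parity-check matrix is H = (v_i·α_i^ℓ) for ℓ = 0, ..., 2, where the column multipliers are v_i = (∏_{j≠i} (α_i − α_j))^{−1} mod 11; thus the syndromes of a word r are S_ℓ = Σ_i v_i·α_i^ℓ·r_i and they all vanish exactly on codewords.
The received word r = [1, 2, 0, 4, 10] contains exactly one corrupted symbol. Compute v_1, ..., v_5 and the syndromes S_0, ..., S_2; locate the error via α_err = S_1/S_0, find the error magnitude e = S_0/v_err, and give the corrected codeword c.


S = (1, 9, 4), error at position 4, error magnitude e = 8, c = [1, 2, 0, 7, 10].

Step 1: column multipliers v_i = (∏_{j≠i}(α_i − α_j))^{−1} mod 11.
  i = 1 (α = 4): (4−3)(4−5)(4−9)(4−6) = 1·(−1)·(−5)·(−2) = −10 ≡ 1, so v_1 = 1^{−1} = 1 (mod 11).
  i = 2 (α = 3): (3−4)(3−5)(3−9)(3−6) = (−1)·(−2)·(−6)·(−3) = 36 ≡ 3, so v_2 = 3^{−1} = 4 (mod 11).
  i = 3 (α = 5): (5−4)(5−3)(5−9)(5−6) = 1·2·(−4)·(−1) = 8 ≡ 8, so v_3 = 8^{−1} = 7 (mod 11).
  i = 4 (α = 9): (9−4)(9−3)(9−5)(9−6) = 5·6·4·3 = 360 ≡ 8, so v_4 = 8^{−1} = 7 (mod 11).
  i = 5 (α = 6): (6−4)(6−3)(6−5)(6−9) = 2·3·1·(−3) = −18 ≡ 4, so v_5 = 4^{−1} = 3 (mod 11).
  v = [1, 4, 7, 7, 3].
Step 2: syndromes of r = [1, 2, 0, 4, 10] (all sums mod 11).
  S_0 = Σ v_i r_i = 1·1 + 4·2 + 7·0 + 7·4 + 3·10 = 67 ≡ 1.
  S_1 = Σ v_i α_i r_i = 1·4·1 + 4·3·2 + 7·5·0 + 7·9·4 + 3·6·10 = 460 ≡ 9.
  α_i^2 mod 11 = [5, 9, 3, 4, 3].
  S_2 = Σ v_i α_i^2 r_i = 1·5·1 + 4·9·2 + 7·3·0 + 7·4·4 + 3·3·10 = 279 ≡ 4.
  S = (1, 9, 4) ≠ 0, so r is not a codeword (an error is present).
Step 3: locate the error. For a single error e at position i, S_ℓ = v_i·e·α_i^ℓ, so α_err = S_1/S_0.
  S_0^{−1} = 1^{−1} = 1 (mod 11), so α_err = 9·1 = 9 ≡ 9 = α_4. Error position i = 4.
  Consistency check: S_2/S_1 = 4·5 = 20 ≡ 9 = α_err ✓ (single-error assumption holds).
Step 4: error magnitude e = S_0/v_4 = S_0·∏_{j≠4}(α_4 − α_j) = 1·8 = 8 ≡ 8 (mod 11).
Step 5: correct position 4: c_4 = r_4 − e = 4 − 8 ≡ 7 (mod 11). Hence c = [1, 2, 0, 7, 10].
  Check: interpolating c through the α_i gives m(x) = 5 + 10·x (degree < 2) with m(α_i) = c_i for every i, so c is indeed a codeword.


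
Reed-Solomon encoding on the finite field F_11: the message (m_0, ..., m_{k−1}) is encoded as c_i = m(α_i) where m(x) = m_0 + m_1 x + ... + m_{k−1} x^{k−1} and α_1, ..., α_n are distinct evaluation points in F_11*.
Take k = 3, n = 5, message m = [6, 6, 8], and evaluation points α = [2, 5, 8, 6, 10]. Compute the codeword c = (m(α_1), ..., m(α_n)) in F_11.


c = [6, 5, 5, 0, 8]

Message polynomial: m(x) = 6 + 6·x + 8·x^2 (mod 11).
For each evaluation point α_i, compute m(α_i) mod 11:
  α_1 = 2: Horner steps 8 → 0 → 6, so m(2) = 6.
  α_2 = 5: Horner steps 8 → 2 → 5, so m(5) = 5.
  α_3 = 8: Horner steps 8 → 4 → 5, so m(8) = 5.
  α_4 = 6: Horner steps 8 → 10 → 0, so m(6) = 0.
  α_5 = 10: Horner steps 8 → 9 → 8, so m(10) = 8.
Codeword c = [6, 5, 5, 0, 8] ∈ F_11^5.


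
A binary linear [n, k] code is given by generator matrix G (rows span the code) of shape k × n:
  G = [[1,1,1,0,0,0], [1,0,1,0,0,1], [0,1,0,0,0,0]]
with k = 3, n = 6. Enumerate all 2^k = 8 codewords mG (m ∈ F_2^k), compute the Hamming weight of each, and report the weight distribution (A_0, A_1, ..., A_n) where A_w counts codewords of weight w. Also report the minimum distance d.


Weight distribution: A_0 = 1, A_1 = 2, A_2 = 2, A_3 = 2, A_4 = 1. Minimum distance d = 1.

Enumerate all 2^3 = 8 messages m ∈ F_2^3.
For each, compute codeword c = mG in F_2^6, then tally its weight.
  m = 000 → c = 000000, weight = 0.
  m = 100 → c = 111000, weight = 3.
  m = 010 → c = 101001, weight = 3.
  m = 110 → c = 010001, weight = 2.
  m = 001 → c = 010000, weight = 1.
  m = 101 → c = 101000, weight = 2.
  m = 011 → c = 111001, weight = 4.
  m = 111 → c = 000001, weight = 1.
Tally weights:
  weight 0: 1 codewords.
  weight 1: 2 codewords.
  weight 2: 2 codewords.
  weight 3: 2 codewords.
  weight 4: 1 codewords.
Minimum distance d = smallest w > 0 with A_w > 0 = 1.
Sanity: Σ A_w = 8 = 2^3 = 8 ✓.


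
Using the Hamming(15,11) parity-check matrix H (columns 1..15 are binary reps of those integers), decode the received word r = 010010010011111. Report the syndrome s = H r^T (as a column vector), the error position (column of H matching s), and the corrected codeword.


s = (0, 1, 0, 0)^T, error position = 4, corrected codeword c = 010110010011111

Compute s = H r^T mod 2 one row at a time:
  s_1 = 1 + 0 + 0 + 1 + 1 + 1 + 1 + 1 = 6 ≡ 0 (mod 2).
  s_2 = 0 + 1 + 0 + 0 + 1 + 1 + 1 + 1 = 5 ≡ 1 (mod 2).
  s_3 = 1 + 0 + 0 + 0 + 0 + 1 + 1 + 1 = 4 ≡ 0 (mod 2).
  s_4 = 0 + 0 + 1 + 0 + 0 + 1 + 1 + 1 = 4 ≡ 0 (mod 2).
s = (0, 1, 0, 0)^T — this equals column 4 of H (binary 0100), so error is at position 4.
Correct: flip bit 4 of r = 010010010011111 to get c = 010110010011111.


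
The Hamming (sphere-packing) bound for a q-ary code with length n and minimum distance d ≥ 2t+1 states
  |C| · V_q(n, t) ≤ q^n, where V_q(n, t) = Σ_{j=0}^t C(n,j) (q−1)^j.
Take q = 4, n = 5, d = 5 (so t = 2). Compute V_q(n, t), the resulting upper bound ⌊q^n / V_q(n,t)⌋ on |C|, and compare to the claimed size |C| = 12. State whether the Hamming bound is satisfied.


V_q(n, t) = 106, q^n = 1024, Hamming bound = 9, |C| = 12 > bound (violated).

Step 1: Compute V_q(n, t) = Σ_{j=0}^2 C(n, j) (q−1)^j.
  j = 0: C(5,0)·(3)^0 = 1·1 = 1.
  j = 1: C(5,1)·(3)^1 = 5·3 = 15.
  j = 2: C(5,2)·(3)^2 = 10·9 = 90.
  V_q(n, t) = 1 + 15 + 90 = 106.
Step 2: q^n = 4^5 = 1024.
Step 3: Hamming bound ⌊q^n / V_q(n,t)⌋ = ⌊1024/106⌋ = 9.
Step 4: Compare |C| = 12 to 9: violated.
The claimed |C| lies above the Hamming bound, so no 4-ary code of length 5 with d ≥ 5 can have 12 codewords.
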